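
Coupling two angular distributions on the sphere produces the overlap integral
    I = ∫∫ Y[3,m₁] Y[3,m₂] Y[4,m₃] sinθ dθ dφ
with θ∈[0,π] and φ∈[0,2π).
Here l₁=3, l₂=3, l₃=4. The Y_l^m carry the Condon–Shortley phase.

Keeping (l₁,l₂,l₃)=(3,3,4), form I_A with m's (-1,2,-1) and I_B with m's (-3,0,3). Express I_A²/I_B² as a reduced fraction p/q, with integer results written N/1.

Shared (l₁,l₂,l₃)=(3,3,4): N and (l;000)² cancel in I_A²/I_B².
A: Δ = 2!·4!·4!/11! = 1/34650; Racah Σ t=1..2: t=1:−1/144 t=2:+1/48 = 1/72; ⇒ 3j(3 3 4; -1 2 -1)² = 16/693, sgn -1
B: Δ = 2!·4!·4!/11! = 1/34650; Racah Σ t=2..2: t=2:+1/288 = 1/288; ⇒ 3j(3 3 4; -3 0 3)² = 1/22, sgn -1
I_A²/I_B² = (16/693)/(1/22) = 32/63

32/63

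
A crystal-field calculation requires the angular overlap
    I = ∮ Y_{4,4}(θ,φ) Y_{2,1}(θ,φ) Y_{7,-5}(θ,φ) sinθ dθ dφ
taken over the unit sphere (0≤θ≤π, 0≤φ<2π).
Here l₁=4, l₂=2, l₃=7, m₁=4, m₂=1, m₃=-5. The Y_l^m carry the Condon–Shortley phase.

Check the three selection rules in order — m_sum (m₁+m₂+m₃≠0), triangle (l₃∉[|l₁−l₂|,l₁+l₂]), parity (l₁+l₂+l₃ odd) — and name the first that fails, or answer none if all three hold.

triangle

Σmᵢ = 0  ✓
l₃∈[|l₁−l₂|,l₁+l₂]=[2,6], have l₃=7  ✗
Σlᵢ = 13 ⇒ odd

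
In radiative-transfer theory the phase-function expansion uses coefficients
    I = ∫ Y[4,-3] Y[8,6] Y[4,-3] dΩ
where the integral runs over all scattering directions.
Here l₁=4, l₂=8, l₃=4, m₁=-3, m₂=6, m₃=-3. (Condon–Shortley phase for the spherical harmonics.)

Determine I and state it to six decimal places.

Checks pass: Σm=0; 16 even; l₃=4∈[4,12].
(2·4+1)(2·8+1)(2·4+1) = 1377
Δ: 8! 0! 8! / 17! → 1/218790
sum: t=4:+1/331776 = 1/331776
3j²(4 8 4; 0 0 0) = Δ·Π!·Σ² = 490/21879  (sign +1)
sum: t=7:−1/25401600 = -1/25401600
3j²(4 8 4; -3 6 -3) = Δ·Π!·Σ² = 8/255  (sign +1)
combine: 4πI² = 1377·490/21879·8/255 = 2352/2431
take √, sign +1: I = 0.27747333

0.277473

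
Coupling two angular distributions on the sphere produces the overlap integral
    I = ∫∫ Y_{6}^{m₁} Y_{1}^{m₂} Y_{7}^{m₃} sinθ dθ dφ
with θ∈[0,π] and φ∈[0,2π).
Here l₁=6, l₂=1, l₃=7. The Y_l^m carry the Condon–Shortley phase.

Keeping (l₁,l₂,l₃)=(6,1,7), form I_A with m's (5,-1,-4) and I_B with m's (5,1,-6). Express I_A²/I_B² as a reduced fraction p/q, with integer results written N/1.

1/26

Same 6,1,7: normalisation and zero-m 3j drop out of the ratio.
A: Δ: 0! 12! 2! / 15! → 1/1365; sum: t=0:+1/79833600 = 1/79833600; 3j²(6 1 7; 5 -1 -4) = Δ·Π!·Σ² = 1/455  (sign -1)
B: Δ: 0! 12! 2! / 15! → 1/1365; sum: t=0:+1/79833600 = 1/79833600; 3j²(6 1 7; 5 1 -6) = Δ·Π!·Σ² = 2/35  (sign -1)
I_A²/I_B² = (1/455)/(2/35) = 1/26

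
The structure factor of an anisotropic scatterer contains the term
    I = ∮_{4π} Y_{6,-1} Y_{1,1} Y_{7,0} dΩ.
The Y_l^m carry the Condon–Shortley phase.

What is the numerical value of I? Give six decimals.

m-sum 0 ✓  L=14 even ✓  5≤7≤7 ✓
Π(2lᵢ+1) = 13×3×15 = 585
triangle coeff Δ(6,1,7) = 1/1365
Σ_t [0,0]: t=0:+1/518400 = 1/518400
(3j)²=7/195 [(6 1 7; 0 0 0)], sign=-1
Σ_t [0,0]: t=0:+1/1209600 = 1/1209600
(3j)²=1/65 [(6 1 7; -1 1 0)], sign=-1
⇒ 4πI² = 21/65
I = (+1)√(21/65/(4π)) = 0.16034227

0.160342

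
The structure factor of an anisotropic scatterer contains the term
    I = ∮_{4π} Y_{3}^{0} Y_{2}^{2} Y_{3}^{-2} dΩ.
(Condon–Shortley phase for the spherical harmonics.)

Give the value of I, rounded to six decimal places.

Rules hold: Σm=0, L=8 even, 1≤3≤5.
N = 7·5·7 = 245
Δ = 2!·4!·2!/9! = 1/3780
Racah Σ t=0..2: t=0:+1/24 t=1:−1/4 t=2:+1/24 = -1/6
⇒ 3j(3 2 3; 0 0 0)² = 4/105, sgn +1
Racah Σ t=2..2: t=2:+1/24 = 1/24
⇒ 3j(3 2 3; 0 2 -2)² = 1/21, sgn -1
4πI² = N·(3j₀)²·(3jₘ)² = 4/9
I = -1·√(0.444444/4π) = -0.18806319

-0.188063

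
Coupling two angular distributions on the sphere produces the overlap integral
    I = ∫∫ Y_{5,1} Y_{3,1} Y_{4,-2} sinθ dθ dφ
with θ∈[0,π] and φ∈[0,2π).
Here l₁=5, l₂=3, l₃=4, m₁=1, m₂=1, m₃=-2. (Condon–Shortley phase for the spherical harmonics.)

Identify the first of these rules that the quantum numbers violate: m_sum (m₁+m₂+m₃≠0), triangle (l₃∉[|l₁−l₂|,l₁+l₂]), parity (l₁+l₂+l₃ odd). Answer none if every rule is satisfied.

Σmᵢ = 0  ✓
l₃∈[|l₁−l₂|,l₁+l₂]=[2,8], have l₃=4  ✓
Σlᵢ = 12 ⇒ even  ✓

none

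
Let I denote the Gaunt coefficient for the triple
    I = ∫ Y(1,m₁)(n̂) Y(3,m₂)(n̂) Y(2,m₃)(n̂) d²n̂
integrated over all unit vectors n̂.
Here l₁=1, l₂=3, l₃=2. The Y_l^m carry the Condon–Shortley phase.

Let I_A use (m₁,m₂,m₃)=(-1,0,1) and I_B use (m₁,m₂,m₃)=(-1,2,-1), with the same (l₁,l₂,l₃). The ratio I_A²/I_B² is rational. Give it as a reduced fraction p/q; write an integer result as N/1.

Shared (l₁,l₂,l₃)=(1,3,2): N and (l;000)² cancel in I_A²/I_B².
A: Δ = 2!·0!·4!/7! = 1/105; Racah Σ t=2..2: t=2:+1/12 = 1/12; ⇒ 3j(1 3 2; -1 0 1)² = 1/35, sgn -1
B: Δ = 2!·0!·4!/7! = 1/105; Racah Σ t=2..2: t=2:+1/12 = 1/12; ⇒ 3j(1 3 2; -1 2 -1)² = 2/21, sgn -1
I_A²/I_B² = (1/35)/(2/21) = 3/10

3/10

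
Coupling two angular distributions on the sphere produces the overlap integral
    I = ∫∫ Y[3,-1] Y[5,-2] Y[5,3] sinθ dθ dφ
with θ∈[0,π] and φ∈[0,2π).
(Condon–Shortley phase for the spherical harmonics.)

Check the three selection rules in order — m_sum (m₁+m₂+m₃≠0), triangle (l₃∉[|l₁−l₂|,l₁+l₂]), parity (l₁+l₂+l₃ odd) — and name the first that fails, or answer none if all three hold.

parity

azimuthal sum: -1 − 2 + 3 = 0  ✓
2 ≤ 5 ≤ 8 (triangle on l)  ✓
L = 3 + 5 + 5 = 13 (odd)  ✗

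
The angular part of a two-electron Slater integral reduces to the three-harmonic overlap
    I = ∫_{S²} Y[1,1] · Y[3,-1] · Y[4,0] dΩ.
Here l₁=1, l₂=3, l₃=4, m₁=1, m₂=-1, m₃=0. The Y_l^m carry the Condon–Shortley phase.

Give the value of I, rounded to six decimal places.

m-sum 0 ✓  L=8 even ✓  2≤4≤4 ✓
Π(2lᵢ+1) = 3×7×9 = 189
triangle coeff Δ(1,3,4) = 1/252
Σ_t [0,0]: t=0:+1/36 = 1/36
(3j)²=4/63 [(1 3 4; 0 0 0)], sign=+1
Σ_t [0,0]: t=0:+1/96 = 1/96
(3j)²=1/42 [(1 3 4; 1 -1 0)], sign=+1
⇒ 4πI² = 2/7
I = (+1)√(2/7/(4π)) = 0.15078601

0.150786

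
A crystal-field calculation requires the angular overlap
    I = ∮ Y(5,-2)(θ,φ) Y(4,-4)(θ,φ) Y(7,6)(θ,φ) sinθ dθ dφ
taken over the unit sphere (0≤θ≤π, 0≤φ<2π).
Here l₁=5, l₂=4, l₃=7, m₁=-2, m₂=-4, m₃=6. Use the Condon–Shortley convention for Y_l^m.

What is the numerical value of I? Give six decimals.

-0.188638

m-sum 0 ✓  L=16 even ✓  1≤7≤9 ✓
Π(2lᵢ+1) = 11×9×15 = 1485
triangle coeff Δ(5,4,7) = 1/6126120
Σ_t [0,2]: t=0:+1/69120 t=1:−1/20736 t=2:+1/69120 = -1/51840
(3j)²=280/21879 [(5 4 7; 0 0 0)], sign=+1
Σ_t [0,0]: t=0:+1/7257600 = 1/7257600
(3j)²=2/85 [(5 4 7; -2 -4 6)], sign=-1
⇒ 4πI² = 1680/3757
I = (-1)√(1680/3757/(4π)) = -0.18863797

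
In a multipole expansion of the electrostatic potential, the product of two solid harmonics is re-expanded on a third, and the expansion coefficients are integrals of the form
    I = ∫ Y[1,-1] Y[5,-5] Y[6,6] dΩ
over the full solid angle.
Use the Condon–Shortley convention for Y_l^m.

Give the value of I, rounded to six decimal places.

0.331940

Checks pass: Σm=0; 12 even; l₃=6∈[4,6].
(2·1+1)(2·5+1)(2·6+1) = 429
Δ: 0! 2! 10! / 13! → 1/858
sum: t=0:+1/14400 = 1/14400
3j²(1 5 6; 0 0 0) = Δ·Π!·Σ² = 6/143  (sign +1)
sum: t=0:+1/7257600 = 1/7257600
3j²(1 5 6; -1 -5 6) = Δ·Π!·Σ² = 1/13  (sign +1)
combine: 4πI² = 429·6/143·1/13 = 18/13
take √, sign +1: I = 0.33194004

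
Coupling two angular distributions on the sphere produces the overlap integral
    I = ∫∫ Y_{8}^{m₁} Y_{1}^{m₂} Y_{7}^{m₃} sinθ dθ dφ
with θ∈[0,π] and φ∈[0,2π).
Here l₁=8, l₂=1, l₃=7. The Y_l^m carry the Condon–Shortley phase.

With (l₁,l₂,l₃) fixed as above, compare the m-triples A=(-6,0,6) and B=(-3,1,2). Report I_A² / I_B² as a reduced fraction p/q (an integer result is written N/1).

Same 8,1,7: normalisation and zero-m 3j drop out of the ratio.
A: Δ: 2! 14! 0! / 17! → 1/2040; sum: t=1:−1/6227020800 = -1/6227020800; 3j²(8 1 7; -6 0 6) = Δ·Π!·Σ² = 7/510  (sign +1)
B: Δ: 2! 14! 0! / 17! → 1/2040; sum: t=2:+1/87091200 = 1/87091200; 3j²(8 1 7; -3 1 2) = Δ·Π!·Σ² = 11/408  (sign -1)
I_A²/I_B² = (7/510)/(11/408) = 28/55

28/55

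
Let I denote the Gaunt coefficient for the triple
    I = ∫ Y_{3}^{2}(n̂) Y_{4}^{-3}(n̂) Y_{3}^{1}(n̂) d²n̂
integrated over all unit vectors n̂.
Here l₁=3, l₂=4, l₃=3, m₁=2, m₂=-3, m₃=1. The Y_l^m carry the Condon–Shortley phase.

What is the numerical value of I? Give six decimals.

Rules hold: Σm=0, L=10 even, 1≤3≤7.
N = 7·9·7 = 441
Δ = 4!·2!·4!/11! = 1/34650
Racah Σ t=1..3: t=1:−1/72 t=2:+1/16 t=3:−1/72 = 5/144
⇒ 3j(3 4 3; 0 0 0)² = 2/77, sgn -1
Racah Σ t=0..1: t=0:+1/144 t=1:−1/288 = 1/288
⇒ 3j(3 4 3; 2 -3 1)² = 1/99, sgn +1
4πI² = N·(3j₀)²·(3jₘ)² = 14/121
I = -1·√(0.115702/4π) = -0.09595473

-0.095955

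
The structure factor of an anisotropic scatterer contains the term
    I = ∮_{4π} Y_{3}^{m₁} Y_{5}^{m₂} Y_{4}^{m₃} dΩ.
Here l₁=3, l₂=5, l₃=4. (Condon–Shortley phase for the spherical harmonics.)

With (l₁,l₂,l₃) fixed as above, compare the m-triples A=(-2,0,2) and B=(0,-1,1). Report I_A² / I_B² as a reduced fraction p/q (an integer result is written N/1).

Same 3,5,4: normalisation and zero-m 3j drop out of the ratio.
A: Δ: 4! 2! 6! / 13! → 1/180180; sum: t=3:−1/576 t=4:+1/2880 = -1/720; 3j²(3 5 4; -2 0 2) = Δ·Π!·Σ² = 80/3003  (sign -1)
B: Δ: 4! 2! 6! / 13! → 1/180180; sum: t=1:−1/432 t=2:+1/192 t=3:−1/1440 = 19/8640; 3j²(3 5 4; 0 -1 1) = Δ·Π!·Σ² = 361/30030  (sign -1)
I_A²/I_B² = (80/3003)/(361/30030) = 800/361

800/361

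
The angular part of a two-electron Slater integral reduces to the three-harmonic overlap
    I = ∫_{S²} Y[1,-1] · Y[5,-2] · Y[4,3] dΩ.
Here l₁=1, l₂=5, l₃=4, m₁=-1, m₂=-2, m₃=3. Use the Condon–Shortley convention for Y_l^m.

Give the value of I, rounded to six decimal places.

0.085055

Checks pass: Σm=0; 10 even; l₃=4∈[4,6].
(2·1+1)(2·5+1)(2·4+1) = 297
Δ: 2! 0! 8! / 11! → 1/495
sum: t=1:−1/576 = -1/576
3j²(1 5 4; 0 0 0) = Δ·Π!·Σ² = 5/99  (sign -1)
sum: t=2:+1/10080 = 1/10080
3j²(1 5 4; -1 -2 3) = Δ·Π!·Σ² = 1/165  (sign -1)
combine: 4πI² = 297·5/99·1/165 = 1/11
take √, sign +1: I = 0.08505478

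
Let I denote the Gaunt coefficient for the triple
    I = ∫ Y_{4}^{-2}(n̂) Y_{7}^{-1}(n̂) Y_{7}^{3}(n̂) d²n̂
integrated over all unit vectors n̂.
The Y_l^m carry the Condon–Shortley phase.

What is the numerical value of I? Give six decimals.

0.058708

Checks pass: Σm=0; 18 even; l₃=7∈[3,11].
(2·4+1)(2·7+1)(2·7+1) = 2025
Δ: 4! 4! 10! / 19! → 1/58198140
sum: t=0:+1/17418240 t=1:−1/622080 t=2:+1/230400 t=3:−1/622080 t=4:+1/17418240 = 1/806400
3j²(4 7 7; 0 0 0) = Δ·Π!·Σ² = 2268/230945  (sign -1)
sum: t=2:+1/1658880 t=3:−1/1088640 t=4:+1/7741440 = -13/69672960
3j²(4 7 7; -2 -1 3) = Δ·Π!·Σ² = 325/149226  (sign -1)
combine: 4πI² = 2025·2268/230945·325/149226 = 546750/12623809
take √, sign +1: I = 0.05870759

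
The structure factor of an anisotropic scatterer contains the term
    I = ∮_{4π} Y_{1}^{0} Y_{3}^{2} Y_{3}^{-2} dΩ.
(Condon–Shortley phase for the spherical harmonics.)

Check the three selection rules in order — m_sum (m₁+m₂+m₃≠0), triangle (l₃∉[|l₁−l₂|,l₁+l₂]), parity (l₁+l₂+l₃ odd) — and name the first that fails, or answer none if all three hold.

parity

m₁+m₂+m₃ = 0 + 2 − 2 = 0  ✓
triangle: |1−3|=2 ≤ l₃=3 ≤ 1+3=4  ✓
parity: l₁+l₂+l₃ = 7 is odd  ✗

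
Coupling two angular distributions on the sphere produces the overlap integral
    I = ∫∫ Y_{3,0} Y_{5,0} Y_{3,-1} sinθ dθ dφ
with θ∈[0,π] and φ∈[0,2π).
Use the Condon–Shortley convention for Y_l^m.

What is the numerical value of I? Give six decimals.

Σmᵢ = -1 ≠ 0, so the φ-integral vanishes; I = 0

0.000000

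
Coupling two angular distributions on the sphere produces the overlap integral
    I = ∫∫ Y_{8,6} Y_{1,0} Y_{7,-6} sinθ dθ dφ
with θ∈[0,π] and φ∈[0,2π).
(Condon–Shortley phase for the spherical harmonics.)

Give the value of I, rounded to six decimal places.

0.161907

Rules hold: Σm=0, L=16 even, 7≤7≤9.
N = 17·3·15 = 765
Δ = 2!·14!·0!/17! = 1/2040
Racah Σ t=1..1: t=1:−1/25401600 = -1/25401600
⇒ 3j(8 1 7; 0 0 0)² = 8/255, sgn +1
Racah Σ t=1..1: t=1:−1/6227020800 = -1/6227020800
⇒ 3j(8 1 7; 6 0 -6)² = 7/510, sgn +1
4πI² = N·(3j₀)²·(3jₘ)² = 28/85
I = +1·√(0.329412/4π) = 0.16190663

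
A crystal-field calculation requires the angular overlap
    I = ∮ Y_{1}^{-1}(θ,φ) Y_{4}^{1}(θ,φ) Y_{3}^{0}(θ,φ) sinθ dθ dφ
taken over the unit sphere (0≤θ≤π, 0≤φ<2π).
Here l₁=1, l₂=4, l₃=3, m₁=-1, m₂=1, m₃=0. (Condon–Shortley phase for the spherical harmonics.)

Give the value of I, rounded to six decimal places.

-0.194664

Checks pass: Σm=0; 8 even; l₃=3∈[3,5].
(2·1+1)(2·4+1)(2·3+1) = 189
Δ: 2! 0! 6! / 9! → 1/252
sum: t=1:−1/36 = -1/36
3j²(1 4 3; 0 0 0) = Δ·Π!·Σ² = 4/63  (sign +1)
sum: t=2:+1/72 = 1/72
3j²(1 4 3; -1 1 0) = Δ·Π!·Σ² = 5/126  (sign -1)
combine: 4πI² = 189·4/63·5/126 = 10/21
take √, sign -1: I = -0.19466390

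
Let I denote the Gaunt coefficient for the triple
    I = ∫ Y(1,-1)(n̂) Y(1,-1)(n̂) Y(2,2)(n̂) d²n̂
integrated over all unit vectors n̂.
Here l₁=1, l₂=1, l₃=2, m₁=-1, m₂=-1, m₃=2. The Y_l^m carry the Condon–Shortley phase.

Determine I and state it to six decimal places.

Rules hold: Σm=0, L=4 even, 0≤2≤2.
N = 3·3·5 = 45
Δ = 0!·2!·2!/5! = 1/30
Racah Σ t=0..0: t=0:+1/1 = 1/1
⇒ 3j(1 1 2; 0 0 0)² = 2/15, sgn +1
Racah Σ t=0..0: t=0:+1/4 = 1/4
⇒ 3j(1 1 2; -1 -1 2)² = 1/5, sgn +1
4πI² = N·(3j₀)²·(3jₘ)² = 6/5
I = +1·√(1.2/4π) = 0.30901936

0.309019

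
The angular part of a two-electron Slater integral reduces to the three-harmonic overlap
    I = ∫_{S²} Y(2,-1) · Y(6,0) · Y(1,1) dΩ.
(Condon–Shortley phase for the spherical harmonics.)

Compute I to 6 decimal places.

0.000000

triangle: need 4≤l₃≤8, have 1; I=0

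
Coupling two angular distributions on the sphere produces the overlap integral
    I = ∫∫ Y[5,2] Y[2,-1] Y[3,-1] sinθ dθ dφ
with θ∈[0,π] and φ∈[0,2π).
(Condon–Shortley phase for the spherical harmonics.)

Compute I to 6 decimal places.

m-sum 0 ✓  L=10 even ✓  3≤3≤7 ✓
Π(2lᵢ+1) = 11×5×7 = 385
triangle coeff Δ(5,2,3) = 1/2310
Σ_t [2,2]: t=2:+1/144 = 1/144
(3j)²=10/231 [(5 2 3; 0 0 0)], sign=-1
Σ_t [1,1]: t=1:−1/288 = -1/288
(3j)²=1/22 [(5 2 3; 2 -1 -1)], sign=-1
⇒ 4πI² = 25/33
I = (+1)√(25/33/(4π)) = 0.24553200

0.245532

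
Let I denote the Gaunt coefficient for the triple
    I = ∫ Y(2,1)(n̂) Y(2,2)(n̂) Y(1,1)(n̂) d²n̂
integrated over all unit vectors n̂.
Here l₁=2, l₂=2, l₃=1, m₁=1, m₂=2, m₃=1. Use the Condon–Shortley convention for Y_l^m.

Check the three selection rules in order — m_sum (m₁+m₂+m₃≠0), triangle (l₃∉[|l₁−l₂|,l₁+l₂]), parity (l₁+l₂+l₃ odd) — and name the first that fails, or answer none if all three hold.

Σmᵢ = 4  ✗
l₃∈[|l₁−l₂|,l₁+l₂]=[0,4], have l₃=1
Σlᵢ = 5 ⇒ odd

m_sum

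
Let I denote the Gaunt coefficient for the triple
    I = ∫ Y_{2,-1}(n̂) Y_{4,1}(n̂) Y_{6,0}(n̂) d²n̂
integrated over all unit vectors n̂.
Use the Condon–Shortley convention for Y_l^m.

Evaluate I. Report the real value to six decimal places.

0.174223

Checks pass: Σm=0; 12 even; l₃=6∈[2,6].
(2·2+1)(2·4+1)(2·6+1) = 585
Δ: 0! 4! 8! / 13! → 1/6435
sum: t=0:+1/2304 = 1/2304
3j²(2 4 6; 0 0 0) = Δ·Π!·Σ² = 5/143  (sign +1)
sum: t=0:+1/4320 = 1/4320
3j²(2 4 6; -1 1 0) = Δ·Π!·Σ² = 8/429  (sign +1)
combine: 4πI² = 585·5/143·8/429 = 600/1573
take √, sign +1: I = 0.17422334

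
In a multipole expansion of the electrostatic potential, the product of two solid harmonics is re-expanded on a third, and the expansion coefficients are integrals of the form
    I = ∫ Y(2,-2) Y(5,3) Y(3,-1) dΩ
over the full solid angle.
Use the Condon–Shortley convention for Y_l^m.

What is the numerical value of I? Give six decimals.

-0.200476

Rules hold: Σm=0, L=10 even, 3≤3≤7.
N = 5·11·7 = 385
Δ = 4!·0!·6!/11! = 1/2310
Racah Σ t=2..2: t=2:+1/144 = 1/144
⇒ 3j(2 5 3; 0 0 0)² = 10/231, sgn -1
Racah Σ t=4..4: t=4:+1/1152 = 1/1152
⇒ 3j(2 5 3; -2 3 -1)² = 1/33, sgn +1
4πI² = N·(3j₀)²·(3jₘ)² = 50/99
I = -1·√(0.505051/4π) = -0.20047604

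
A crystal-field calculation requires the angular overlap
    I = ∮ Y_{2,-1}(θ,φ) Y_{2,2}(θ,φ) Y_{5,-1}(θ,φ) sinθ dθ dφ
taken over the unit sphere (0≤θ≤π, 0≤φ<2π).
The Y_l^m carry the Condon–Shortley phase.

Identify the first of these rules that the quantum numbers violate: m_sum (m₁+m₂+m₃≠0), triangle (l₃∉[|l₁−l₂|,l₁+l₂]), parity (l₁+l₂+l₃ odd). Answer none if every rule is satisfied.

m₁+m₂+m₃ = -1 + 2 − 1 = 0  ✓
triangle: |2−2|=0 ≤ l₃=5 ≤ 2+2=4  ✗
parity: l₁+l₂+l₃ = 9 is odd

triangle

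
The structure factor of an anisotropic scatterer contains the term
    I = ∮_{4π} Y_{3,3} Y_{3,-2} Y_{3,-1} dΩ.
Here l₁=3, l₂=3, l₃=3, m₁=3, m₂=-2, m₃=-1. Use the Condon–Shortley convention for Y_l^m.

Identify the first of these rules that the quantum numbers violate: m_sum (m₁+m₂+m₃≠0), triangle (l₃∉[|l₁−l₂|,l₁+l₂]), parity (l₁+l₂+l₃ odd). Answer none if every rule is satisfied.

parity

Σmᵢ = 0  ✓
l₃∈[|l₁−l₂|,l₁+l₂]=[0,6], have l₃=3  ✓
Σlᵢ = 9 ⇒ odd  ✗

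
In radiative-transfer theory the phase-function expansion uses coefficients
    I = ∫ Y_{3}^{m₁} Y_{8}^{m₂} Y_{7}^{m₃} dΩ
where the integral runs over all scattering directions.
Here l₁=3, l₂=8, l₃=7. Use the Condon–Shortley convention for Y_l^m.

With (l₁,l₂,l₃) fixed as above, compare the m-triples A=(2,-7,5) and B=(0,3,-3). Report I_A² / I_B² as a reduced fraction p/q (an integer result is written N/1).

22750/891

l's match ⇒ only the (l;m) 3-j factors differ between A and B.
A: triangle coeff Δ(3,8,7) = 1/5290740; Σ_t [0,1]: t=0:+1/958003200 t=1:−1/5748019200 = 1/1149603840; (3j)²=125/5814 [(3 8 7; 2 -7 5)], sign=+1
B: triangle coeff Δ(3,8,7) = 1/5290740; Σ_t [1,3]: t=1:−1/87091200 t=2:+1/8709120 t=3:−1/11612160 = 1/58060800; (3j)²=99/117572 [(3 8 7; 0 3 -3)], sign=+1
I_A²/I_B² = (125/5814)/(99/117572) = 22750/891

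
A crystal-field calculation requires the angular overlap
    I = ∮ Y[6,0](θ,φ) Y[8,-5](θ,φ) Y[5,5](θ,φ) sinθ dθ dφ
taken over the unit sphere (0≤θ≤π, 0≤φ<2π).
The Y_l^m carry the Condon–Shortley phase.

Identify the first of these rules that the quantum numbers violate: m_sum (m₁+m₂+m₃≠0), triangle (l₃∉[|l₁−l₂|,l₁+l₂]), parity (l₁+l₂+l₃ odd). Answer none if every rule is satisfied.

parity

Σmᵢ = 0  ✓
l₃∈[|l₁−l₂|,l₁+l₂]=[2,14], have l₃=5  ✓
Σlᵢ = 19 ⇒ odd  ✗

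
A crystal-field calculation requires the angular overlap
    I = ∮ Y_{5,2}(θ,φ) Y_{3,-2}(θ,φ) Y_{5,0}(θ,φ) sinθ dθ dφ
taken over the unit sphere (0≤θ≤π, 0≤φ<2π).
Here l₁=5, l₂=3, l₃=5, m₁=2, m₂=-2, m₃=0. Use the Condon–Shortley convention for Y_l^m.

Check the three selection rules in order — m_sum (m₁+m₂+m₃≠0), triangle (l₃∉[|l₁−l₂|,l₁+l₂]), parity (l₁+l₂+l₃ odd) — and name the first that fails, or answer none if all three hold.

parity

azimuthal sum: 2 − 2 + 0 = 0  ✓
2 ≤ 5 ≤ 8 (triangle on l)  ✓
L = 5 + 3 + 5 = 13 (odd)  ✗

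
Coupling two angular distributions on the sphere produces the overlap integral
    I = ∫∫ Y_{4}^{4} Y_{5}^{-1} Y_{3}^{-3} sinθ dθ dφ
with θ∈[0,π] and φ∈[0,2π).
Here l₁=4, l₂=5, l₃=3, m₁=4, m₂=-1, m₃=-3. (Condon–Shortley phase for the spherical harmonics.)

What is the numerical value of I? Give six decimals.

0.050679

Rules hold: Σm=0, L=12 even, 1≤3≤9.
N = 9·11·7 = 693
Δ = 6!·2!·4!/13! = 1/180180
Racah Σ t=2..4: t=2:+1/576 t=3:−1/144 t=4:+1/576 = -1/288
⇒ 3j(4 5 3; 0 0 0)² = 20/1001, sgn +1
Racah Σ t=0..0: t=0:+1/34560 = 1/34560
⇒ 3j(4 5 3; 4 -1 -3)² = 1/429, sgn +1
4πI² = N·(3j₀)²·(3jₘ)² = 60/1859
I = +1·√(0.0322754/4π) = 0.05067935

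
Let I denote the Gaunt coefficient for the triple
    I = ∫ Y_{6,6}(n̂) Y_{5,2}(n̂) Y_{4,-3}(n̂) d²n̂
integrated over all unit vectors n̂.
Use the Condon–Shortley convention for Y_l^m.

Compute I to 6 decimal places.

0.000000

Σmᵢ = 5 ≠ 0, so the φ-integral vanishes; I = 0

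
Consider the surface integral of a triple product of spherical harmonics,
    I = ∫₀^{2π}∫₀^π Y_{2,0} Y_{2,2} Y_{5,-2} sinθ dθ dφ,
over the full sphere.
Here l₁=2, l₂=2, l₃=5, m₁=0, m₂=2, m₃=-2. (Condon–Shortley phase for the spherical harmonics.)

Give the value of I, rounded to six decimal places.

|2−2|≤5≤2+2 violated ⇒ I = 0

0.000000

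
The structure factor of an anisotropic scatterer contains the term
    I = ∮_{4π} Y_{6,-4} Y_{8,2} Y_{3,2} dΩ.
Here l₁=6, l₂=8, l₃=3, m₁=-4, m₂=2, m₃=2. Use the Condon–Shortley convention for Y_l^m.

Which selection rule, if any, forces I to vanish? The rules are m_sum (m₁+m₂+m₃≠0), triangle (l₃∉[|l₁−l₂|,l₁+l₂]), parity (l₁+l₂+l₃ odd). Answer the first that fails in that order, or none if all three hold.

azimuthal sum: -4 + 2 + 2 = 0  ✓
2 ≤ 3 ≤ 14 (triangle on l)  ✓
L = 6 + 8 + 3 = 17 (odd)  ✗

parity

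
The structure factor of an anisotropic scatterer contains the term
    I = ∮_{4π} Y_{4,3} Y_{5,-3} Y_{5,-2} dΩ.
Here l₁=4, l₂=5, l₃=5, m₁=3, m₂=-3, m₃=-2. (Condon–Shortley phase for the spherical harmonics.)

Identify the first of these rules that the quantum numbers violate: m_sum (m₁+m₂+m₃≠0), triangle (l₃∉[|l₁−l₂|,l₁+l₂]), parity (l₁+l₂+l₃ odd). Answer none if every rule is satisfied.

m_sum

azimuthal sum: 3 − 3 − 2 = -2  ✗
1 ≤ 5 ≤ 9 (triangle on l)
L = 4 + 5 + 5 = 14 (even)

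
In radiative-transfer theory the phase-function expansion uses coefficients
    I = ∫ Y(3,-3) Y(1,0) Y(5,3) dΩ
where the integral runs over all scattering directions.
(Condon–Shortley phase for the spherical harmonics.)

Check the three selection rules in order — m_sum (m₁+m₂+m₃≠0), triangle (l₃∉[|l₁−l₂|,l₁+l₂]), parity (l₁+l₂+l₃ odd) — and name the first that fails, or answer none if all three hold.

azimuthal sum: -3 + 0 + 3 = 0  ✓
2 ≤ 5 ≤ 4 (triangle on l)  ✗
L = 3 + 1 + 5 = 9 (odd)

triangle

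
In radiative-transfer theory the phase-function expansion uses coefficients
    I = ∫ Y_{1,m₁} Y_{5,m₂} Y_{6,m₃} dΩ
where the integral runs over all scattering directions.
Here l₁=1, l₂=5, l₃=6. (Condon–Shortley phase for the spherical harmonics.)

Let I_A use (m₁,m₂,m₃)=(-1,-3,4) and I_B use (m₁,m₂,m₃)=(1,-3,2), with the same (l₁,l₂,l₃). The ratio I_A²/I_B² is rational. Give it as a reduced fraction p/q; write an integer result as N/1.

l's match ⇒ only the (l;m) 3-j factors differ between A and B.
A: triangle coeff Δ(1,5,6) = 1/858; Σ_t [0,0]: t=0:+1/161280 = 1/161280; (3j)²=15/286 [(1 5 6; -1 -3 4)], sign=+1
B: triangle coeff Δ(1,5,6) = 1/858; Σ_t [0,0]: t=0:+1/161280 = 1/161280; (3j)²=1/143 [(1 5 6; 1 -3 2)], sign=+1
I_A²/I_B² = (15/286)/(1/143) = 15/2

15/2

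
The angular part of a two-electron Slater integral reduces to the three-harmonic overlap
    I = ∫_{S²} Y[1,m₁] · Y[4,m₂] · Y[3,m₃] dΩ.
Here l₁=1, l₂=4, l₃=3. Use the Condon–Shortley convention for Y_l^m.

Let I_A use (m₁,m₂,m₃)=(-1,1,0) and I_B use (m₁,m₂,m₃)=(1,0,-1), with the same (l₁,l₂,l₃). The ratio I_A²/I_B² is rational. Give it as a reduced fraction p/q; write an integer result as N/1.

l's match ⇒ only the (l;m) 3-j factors differ between A and B.
A: triangle coeff Δ(1,4,3) = 1/252; Σ_t [2,2]: t=2:+1/72 = 1/72; (3j)²=5/126 [(1 4 3; -1 1 0)], sign=-1
B: triangle coeff Δ(1,4,3) = 1/252; Σ_t [0,0]: t=0:+1/96 = 1/96; (3j)²=1/42 [(1 4 3; 1 0 -1)], sign=+1
I_A²/I_B² = (5/126)/(1/42) = 5/3

5/3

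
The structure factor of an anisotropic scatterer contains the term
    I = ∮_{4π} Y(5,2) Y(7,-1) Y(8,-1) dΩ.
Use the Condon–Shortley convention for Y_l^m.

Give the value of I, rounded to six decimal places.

Checks pass: Σm=0; 20 even; l₃=8∈[2,12].
(2·5+1)(2·7+1)(2·8+1) = 2805
Δ: 4! 6! 10! / 21! → 1/814773960
sum: t=0:+1/87091200 t=1:−1/4976640 t=2:+1/2073600 t=3:−1/4976640 t=4:+1/87091200 = 1/9676800
3j²(5 7 8; 0 0 0) = Δ·Π!·Σ² = 360/46189  (sign +1)
sum: t=0:+1/14929920 t=1:−1/4147200 t=2:+1/8294400 t=3:−1/130636800 = -1/16329600
3j²(5 7 8; 2 -1 -1) = Δ·Π!·Σ² = 1024/138567  (sign +1)
combine: 4πI² = 2805·360/46189·1024/138567 = 1843200/11408683
take √, sign +1: I = 0.11338707

0.113387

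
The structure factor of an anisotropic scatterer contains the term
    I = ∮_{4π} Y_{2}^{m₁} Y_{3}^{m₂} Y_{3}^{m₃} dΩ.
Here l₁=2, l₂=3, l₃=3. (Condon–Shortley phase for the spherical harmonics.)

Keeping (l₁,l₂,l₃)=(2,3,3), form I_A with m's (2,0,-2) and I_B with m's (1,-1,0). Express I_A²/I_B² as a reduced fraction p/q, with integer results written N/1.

Same 2,3,3: normalisation and zero-m 3j drop out of the ratio.
A: Δ: 2! 2! 4! / 9! → 1/3780; sum: t=0:+1/24 = 1/24; 3j²(2 3 3; 2 0 -2) = Δ·Π!·Σ² = 1/21  (sign -1)
B: Δ: 2! 2! 4! / 9! → 1/3780; sum: t=0:+1/8 t=1:−1/12 = 1/24; 3j²(2 3 3; 1 -1 0) = Δ·Π!·Σ² = 1/210  (sign -1)
I_A²/I_B² = (1/21)/(1/210) = 10/1

10/1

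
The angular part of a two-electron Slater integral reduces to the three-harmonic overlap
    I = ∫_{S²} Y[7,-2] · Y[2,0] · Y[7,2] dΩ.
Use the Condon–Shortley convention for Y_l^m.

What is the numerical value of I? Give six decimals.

Checks pass: Σm=0; 16 even; l₃=7∈[5,9].
(2·7+1)(2·2+1)(2·7+1) = 1125
Δ: 2! 12! 2! / 17! → 1/185640
sum: t=0:+1/2419200 t=1:−1/518400 t=2:+1/2419200 = -1/907200
3j²(7 2 7; 0 0 0) = Δ·Π!·Σ² = 56/3315  (sign +1)
sum: t=0:+1/8709120 t=1:−1/967680 t=2:+1/2419200 = -11/21772800
3j²(7 2 7; -2 0 2) = Δ·Π!·Σ² = 242/23205  (sign +1)
combine: 4πI² = 1125·56/3315·242/23205 = 9680/48841
take √, sign +1: I = 0.12558578

0.125586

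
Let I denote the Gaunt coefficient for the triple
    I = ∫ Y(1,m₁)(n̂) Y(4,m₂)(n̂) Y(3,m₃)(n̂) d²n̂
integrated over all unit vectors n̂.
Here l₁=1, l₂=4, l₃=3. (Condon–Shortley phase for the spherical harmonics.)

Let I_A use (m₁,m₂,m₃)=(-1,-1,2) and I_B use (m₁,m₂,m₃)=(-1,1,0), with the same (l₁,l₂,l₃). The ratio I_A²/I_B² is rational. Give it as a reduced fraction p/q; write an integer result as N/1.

3/10

l's match ⇒ only the (l;m) 3-j factors differ between A and B.
A: triangle coeff Δ(1,4,3) = 1/252; Σ_t [2,2]: t=2:+1/240 = 1/240; (3j)²=1/84 [(1 4 3; -1 -1 2)], sign=-1
B: triangle coeff Δ(1,4,3) = 1/252; Σ_t [2,2]: t=2:+1/72 = 1/72; (3j)²=5/126 [(1 4 3; -1 1 0)], sign=-1
I_A²/I_B² = (1/84)/(5/126) = 3/10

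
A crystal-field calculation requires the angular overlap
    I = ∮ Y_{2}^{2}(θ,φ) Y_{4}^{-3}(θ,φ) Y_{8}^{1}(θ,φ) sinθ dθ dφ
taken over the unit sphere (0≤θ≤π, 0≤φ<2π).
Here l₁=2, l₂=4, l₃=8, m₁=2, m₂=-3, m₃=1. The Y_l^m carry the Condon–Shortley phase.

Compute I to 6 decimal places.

|2−4|≤8≤2+4 violated ⇒ I = 0

0.000000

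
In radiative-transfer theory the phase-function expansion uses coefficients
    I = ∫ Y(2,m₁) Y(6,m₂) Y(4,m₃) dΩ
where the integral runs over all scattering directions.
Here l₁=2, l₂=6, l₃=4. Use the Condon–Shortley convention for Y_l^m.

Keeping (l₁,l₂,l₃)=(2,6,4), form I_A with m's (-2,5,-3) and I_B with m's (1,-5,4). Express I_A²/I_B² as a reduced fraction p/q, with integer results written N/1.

Shared (l₁,l₂,l₃)=(2,6,4): N and (l;000)² cancel in I_A²/I_B².
A: Δ = 4!·0!·8!/13! = 1/6435; Racah Σ t=4..4: t=4:+1/120960 = 1/120960; ⇒ 3j(2 6 4; -2 5 -3)² = 2/39, sgn -1
B: Δ = 4!·0!·8!/13! = 1/6435; Racah Σ t=1..1: t=1:−1/241920 = -1/241920; ⇒ 3j(2 6 4; 1 -5 4)² = 1/39, sgn -1
I_A²/I_B² = (2/39)/(1/39) = 2/1

2/1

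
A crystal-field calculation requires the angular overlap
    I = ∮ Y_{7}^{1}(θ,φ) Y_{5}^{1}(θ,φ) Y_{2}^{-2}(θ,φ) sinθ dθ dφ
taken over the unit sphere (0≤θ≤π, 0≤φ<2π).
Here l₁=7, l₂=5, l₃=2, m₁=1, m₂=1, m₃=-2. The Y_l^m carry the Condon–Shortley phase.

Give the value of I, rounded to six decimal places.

-0.094812

m-sum 0 ✓  L=14 even ✓  2≤2≤12 ✓
Π(2lᵢ+1) = 15×11×5 = 825
triangle coeff Δ(7,5,2) = 1/15015
Σ_t [5,5]: t=5:−1/57600 = -1/57600
(3j)²=21/715 [(7 5 2; 0 0 0)], sign=-1
Σ_t [6,6]: t=6:+1/414720 = 1/414720
(3j)²=2/429 [(7 5 2; 1 1 -2)], sign=+1
⇒ 4πI² = 210/1859
I = (-1)√(210/1859/(4π)) = -0.09481237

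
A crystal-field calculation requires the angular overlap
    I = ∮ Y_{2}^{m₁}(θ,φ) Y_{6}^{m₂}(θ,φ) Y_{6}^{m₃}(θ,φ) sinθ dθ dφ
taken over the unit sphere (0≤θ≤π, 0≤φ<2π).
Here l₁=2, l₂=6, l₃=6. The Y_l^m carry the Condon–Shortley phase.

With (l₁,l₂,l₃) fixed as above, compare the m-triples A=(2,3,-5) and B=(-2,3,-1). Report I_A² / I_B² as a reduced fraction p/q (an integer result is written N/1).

Same 2,6,6: normalisation and zero-m 3j drop out of the ratio.
A: Δ: 2! 2! 10! / 15! → 1/90090; sum: t=0:+1/1451520 = 1/1451520; 3j²(2 6 6; 2 3 -5) = Δ·Π!·Σ² = 1/91  (sign -1)
B: Δ: 2! 2! 10! / 15! → 1/90090; sum: t=2:+1/120960 = 1/120960; 3j²(2 6 6; -2 3 -1) = Δ·Π!·Σ² = 24/1001  (sign -1)
I_A²/I_B² = (1/91)/(24/1001) = 11/24

11/24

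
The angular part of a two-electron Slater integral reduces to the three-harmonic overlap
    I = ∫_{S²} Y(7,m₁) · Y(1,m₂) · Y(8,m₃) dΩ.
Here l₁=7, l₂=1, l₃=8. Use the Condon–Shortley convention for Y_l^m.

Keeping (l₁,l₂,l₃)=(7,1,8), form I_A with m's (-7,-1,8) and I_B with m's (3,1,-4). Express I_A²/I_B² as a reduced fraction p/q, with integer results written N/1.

Same 7,1,8: normalisation and zero-m 3j drop out of the ratio.
A: Δ: 0! 14! 2! / 17! → 1/2040; sum: t=0:+1/174356582400 = 1/174356582400; 3j²(7 1 8; -7 -1 8) = Δ·Π!·Σ² = 1/17  (sign +1)
B: Δ: 0! 14! 2! / 17! → 1/2040; sum: t=0:+1/174182400 = 1/174182400; 3j²(7 1 8; 3 1 -4) = Δ·Π!·Σ² = 11/340  (sign +1)
I_A²/I_B² = (1/17)/(11/340) = 20/11

20/11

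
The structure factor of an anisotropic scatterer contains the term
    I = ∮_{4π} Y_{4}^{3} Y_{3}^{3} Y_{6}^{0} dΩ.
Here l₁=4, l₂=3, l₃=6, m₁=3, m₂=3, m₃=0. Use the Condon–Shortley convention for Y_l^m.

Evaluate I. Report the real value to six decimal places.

0.000000

m-sum = 3 + 3 + 0 = 6 ≠ 0 ⇒ I = 0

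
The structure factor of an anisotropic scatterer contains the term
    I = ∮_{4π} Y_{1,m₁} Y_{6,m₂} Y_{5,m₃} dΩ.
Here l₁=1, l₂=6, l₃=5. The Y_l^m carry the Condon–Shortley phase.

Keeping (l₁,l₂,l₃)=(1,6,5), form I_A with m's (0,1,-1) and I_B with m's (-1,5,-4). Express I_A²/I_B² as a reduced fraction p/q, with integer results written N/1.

Same 1,6,5: normalisation and zero-m 3j drop out of the ratio.
A: Δ: 2! 0! 10! / 13! → 1/858; sum: t=1:−1/17280 = -1/17280; 3j²(1 6 5; 0 1 -1) = Δ·Π!·Σ² = 35/858  (sign -1)
B: Δ: 2! 0! 10! / 13! → 1/858; sum: t=2:+1/725760 = 1/725760; 3j²(1 6 5; -1 5 -4) = Δ·Π!·Σ² = 5/78  (sign -1)
I_A²/I_B² = (35/858)/(5/78) = 7/11

7/11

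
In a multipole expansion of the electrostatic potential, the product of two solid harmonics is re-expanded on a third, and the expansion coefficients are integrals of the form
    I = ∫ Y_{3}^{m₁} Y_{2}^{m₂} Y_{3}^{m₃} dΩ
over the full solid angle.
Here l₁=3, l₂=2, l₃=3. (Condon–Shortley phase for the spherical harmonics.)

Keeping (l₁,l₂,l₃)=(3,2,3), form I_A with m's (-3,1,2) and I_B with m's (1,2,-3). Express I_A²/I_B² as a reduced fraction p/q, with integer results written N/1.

l's match ⇒ only the (l;m) 3-j factors differ between A and B.
A: triangle coeff Δ(3,2,3) = 1/3780; Σ_t [2,2]: t=2:+1/48 = 1/48; (3j)²=5/84 [(3 2 3; -3 1 2)], sign=-1
B: triangle coeff Δ(3,2,3) = 1/3780; Σ_t [2,2]: t=2:+1/96 = 1/96; (3j)²=1/42 [(3 2 3; 1 2 -3)], sign=+1
I_A²/I_B² = (5/84)/(1/42) = 5/2

5/2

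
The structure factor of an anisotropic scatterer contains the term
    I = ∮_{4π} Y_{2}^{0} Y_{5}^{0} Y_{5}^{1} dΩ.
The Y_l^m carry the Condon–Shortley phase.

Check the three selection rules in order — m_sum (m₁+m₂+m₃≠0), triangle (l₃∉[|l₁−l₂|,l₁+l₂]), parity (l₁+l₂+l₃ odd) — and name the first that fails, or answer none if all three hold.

m_sum

m₁+m₂+m₃ = 0 + 0 + 1 = 1  ✗
triangle: |2−5|=3 ≤ l₃=5 ≤ 2+5=7
parity: l₁+l₂+l₃ = 12 is even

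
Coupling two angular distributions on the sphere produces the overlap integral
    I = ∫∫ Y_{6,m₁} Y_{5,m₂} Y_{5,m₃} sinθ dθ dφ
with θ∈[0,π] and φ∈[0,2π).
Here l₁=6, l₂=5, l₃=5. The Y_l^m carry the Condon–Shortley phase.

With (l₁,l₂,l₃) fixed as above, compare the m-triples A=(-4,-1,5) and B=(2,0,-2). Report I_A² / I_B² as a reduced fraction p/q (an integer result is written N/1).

Shared (l₁,l₂,l₃)=(6,5,5): N and (l;000)² cancel in I_A²/I_B².
A: Δ = 6!·6!·4!/17! = 1/28588560; Racah Σ t=4..4: t=4:+1/829440 = 1/829440; ⇒ 3j(6 5 5; -4 -1 5)² = 225/9724, sgn +1
B: Δ = 6!·6!·4!/17! = 1/28588560; Racah Σ t=1..4: t=1:−1/103680 t=2:+1/13824 t=3:−1/17280 t=4:+1/207360 = 1/103680; ⇒ 3j(6 5 5; 2 0 -2)² = 10/7293, sgn -1
I_A²/I_B² = (225/9724)/(10/7293) = 135/8

135/8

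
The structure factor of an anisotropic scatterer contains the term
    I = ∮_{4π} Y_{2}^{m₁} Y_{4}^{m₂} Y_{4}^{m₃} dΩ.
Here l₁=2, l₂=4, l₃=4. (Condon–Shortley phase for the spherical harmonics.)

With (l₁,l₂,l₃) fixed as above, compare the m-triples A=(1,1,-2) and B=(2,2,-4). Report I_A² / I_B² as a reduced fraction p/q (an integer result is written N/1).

Same 2,4,4: normalisation and zero-m 3j drop out of the ratio.
A: Δ: 2! 2! 6! / 11! → 1/13860; sum: t=0:+1/240 t=1:−1/96 = -1/160; 3j²(2 4 4; 1 1 -2) = Δ·Π!·Σ² = 27/1540  (sign -1)
B: Δ: 2! 2! 6! / 11! → 1/13860; sum: t=0:+1/2880 = 1/2880; 3j²(2 4 4; 2 2 -4) = Δ·Π!·Σ² = 2/165  (sign +1)
I_A²/I_B² = (27/1540)/(2/165) = 81/56

81/56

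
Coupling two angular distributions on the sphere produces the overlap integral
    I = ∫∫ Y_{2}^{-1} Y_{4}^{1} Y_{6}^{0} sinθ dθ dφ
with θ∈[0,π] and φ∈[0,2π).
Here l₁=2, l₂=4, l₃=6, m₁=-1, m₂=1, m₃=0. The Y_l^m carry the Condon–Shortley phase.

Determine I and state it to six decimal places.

Rules hold: Σm=0, L=12 even, 2≤6≤6.
N = 5·9·13 = 585
Δ = 0!·4!·8!/13! = 1/6435
Racah Σ t=0..0: t=0:+1/2304 = 1/2304
⇒ 3j(2 4 6; 0 0 0)² = 5/143, sgn +1
Racah Σ t=0..0: t=0:+1/4320 = 1/4320
⇒ 3j(2 4 6; -1 1 0)² = 8/429, sgn +1
4πI² = N·(3j₀)²·(3jₘ)² = 600/1573
I = +1·√(0.381437/4π) = 0.17422334

0.174223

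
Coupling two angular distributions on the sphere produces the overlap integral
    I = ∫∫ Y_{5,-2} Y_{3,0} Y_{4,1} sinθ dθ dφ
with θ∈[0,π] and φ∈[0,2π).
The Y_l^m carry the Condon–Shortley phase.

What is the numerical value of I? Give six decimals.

Σmᵢ = -1 ≠ 0, so the φ-integral vanishes; I = 0

0.000000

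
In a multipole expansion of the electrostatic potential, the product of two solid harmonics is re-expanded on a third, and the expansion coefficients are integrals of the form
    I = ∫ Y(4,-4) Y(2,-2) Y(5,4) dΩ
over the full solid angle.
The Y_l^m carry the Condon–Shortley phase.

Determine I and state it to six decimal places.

m-sum = -4 − 2 + 4 = -2 ≠ 0 ⇒ I = 0

0.000000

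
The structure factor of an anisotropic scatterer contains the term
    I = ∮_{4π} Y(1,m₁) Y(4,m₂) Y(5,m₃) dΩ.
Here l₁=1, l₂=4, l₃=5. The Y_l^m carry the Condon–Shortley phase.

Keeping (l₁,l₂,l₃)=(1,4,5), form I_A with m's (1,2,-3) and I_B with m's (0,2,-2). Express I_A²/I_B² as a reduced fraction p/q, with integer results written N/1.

l's match ⇒ only the (l;m) 3-j factors differ between A and B.
A: triangle coeff Δ(1,4,5) = 1/495; Σ_t [0,0]: t=0:+1/2880 = 1/2880; (3j)²=28/495 [(1 4 5; 1 2 -3)], sign=+1
B: triangle coeff Δ(1,4,5) = 1/495; Σ_t [0,0]: t=0:+1/1440 = 1/1440; (3j)²=7/165 [(1 4 5; 0 2 -2)], sign=-1
I_A²/I_B² = (28/495)/(7/165) = 4/3

4/3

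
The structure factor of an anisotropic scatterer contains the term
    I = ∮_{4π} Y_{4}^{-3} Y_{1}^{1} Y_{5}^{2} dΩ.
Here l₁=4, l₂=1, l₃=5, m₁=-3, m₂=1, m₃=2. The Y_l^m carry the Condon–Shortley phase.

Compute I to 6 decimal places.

Rules hold: Σm=0, L=10 even, 3≤5≤5.
N = 9·3·11 = 297
Δ = 0!·8!·2!/11! = 1/495
Racah Σ t=0..0: t=0:+1/576 = 1/576
⇒ 3j(4 1 5; 0 0 0)² = 5/99, sgn -1
Racah Σ t=0..0: t=0:+1/10080 = 1/10080
⇒ 3j(4 1 5; -3 1 2)² = 1/165, sgn -1
4πI² = N·(3j₀)²·(3jₘ)² = 1/11
I = +1·√(0.0909091/4π) = 0.08505478

0.085055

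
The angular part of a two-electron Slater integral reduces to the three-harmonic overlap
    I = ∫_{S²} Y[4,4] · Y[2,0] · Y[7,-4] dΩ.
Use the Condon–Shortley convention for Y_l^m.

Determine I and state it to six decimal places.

triangle: need 2≤l₃≤6, have 7; I=0

0.000000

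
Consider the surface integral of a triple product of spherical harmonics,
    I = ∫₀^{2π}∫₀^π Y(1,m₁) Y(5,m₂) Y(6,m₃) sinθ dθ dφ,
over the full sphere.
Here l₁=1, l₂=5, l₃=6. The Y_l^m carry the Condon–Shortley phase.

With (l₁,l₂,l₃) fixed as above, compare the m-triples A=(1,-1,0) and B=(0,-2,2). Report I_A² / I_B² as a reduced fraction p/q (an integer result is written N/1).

Shared (l₁,l₂,l₃)=(1,5,6): N and (l;000)² cancel in I_A²/I_B².
A: Δ = 0!·2!·10!/13! = 1/858; Racah Σ t=0..0: t=0:+1/34560 = 1/34560; ⇒ 3j(1 5 6; 1 -1 0)² = 5/286, sgn +1
B: Δ = 0!·2!·10!/13! = 1/858; Racah Σ t=0..0: t=0:+1/30240 = 1/30240; ⇒ 3j(1 5 6; 0 -2 2)² = 16/429, sgn +1
I_A²/I_B² = (5/286)/(16/429) = 15/32

15/32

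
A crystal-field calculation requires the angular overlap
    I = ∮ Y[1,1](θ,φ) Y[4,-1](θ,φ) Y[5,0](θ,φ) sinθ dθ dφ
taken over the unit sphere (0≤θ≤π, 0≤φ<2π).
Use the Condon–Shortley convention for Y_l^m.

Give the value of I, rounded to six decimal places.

Checks pass: Σm=0; 10 even; l₃=5∈[3,5].
(2·1+1)(2·4+1)(2·5+1) = 297
Δ: 0! 2! 8! / 11! → 1/495
sum: t=0:+1/576 = 1/576
3j²(1 4 5; 0 0 0) = Δ·Π!·Σ² = 5/99  (sign -1)
sum: t=0:+1/1440 = 1/1440
3j²(1 4 5; 1 -1 0) = Δ·Π!·Σ² = 2/99  (sign -1)
combine: 4πI² = 297·5/99·2/99 = 10/33
take √, sign +1: I = 0.15528807

0.155288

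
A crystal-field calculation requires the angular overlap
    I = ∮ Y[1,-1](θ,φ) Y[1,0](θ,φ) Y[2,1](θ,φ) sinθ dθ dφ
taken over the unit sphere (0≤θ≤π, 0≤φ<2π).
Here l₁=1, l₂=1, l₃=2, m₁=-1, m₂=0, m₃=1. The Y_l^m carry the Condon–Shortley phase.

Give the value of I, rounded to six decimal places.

-0.218510

Checks pass: Σm=0; 4 even; l₃=2∈[0,2].
(2·1+1)(2·1+1)(2·2+1) = 45
Δ: 0! 2! 2! / 5! → 1/30
sum: t=0:+1/1 = 1/1
3j²(1 1 2; 0 0 0) = Δ·Π!·Σ² = 2/15  (sign +1)
sum: t=0:+1/2 = 1/2
3j²(1 1 2; -1 0 1) = Δ·Π!·Σ² = 1/10  (sign -1)
combine: 4πI² = 45·2/15·1/10 = 3/5
take √, sign -1: I = -0.21850969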